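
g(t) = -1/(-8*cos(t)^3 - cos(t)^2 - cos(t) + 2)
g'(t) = -(-24*sin(t)*cos(t)^2 - 2*sin(t)*cos(t) - sin(t))/(-8*cos(t)^3 - cos(t)^2 - cos(t) + 2)^2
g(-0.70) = 0.34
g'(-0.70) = -1.24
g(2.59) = -0.14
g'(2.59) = 0.18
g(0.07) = 0.13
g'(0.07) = 0.03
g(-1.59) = -0.50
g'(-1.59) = -0.24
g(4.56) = -0.46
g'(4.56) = -0.27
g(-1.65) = -0.48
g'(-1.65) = -0.23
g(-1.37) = -0.59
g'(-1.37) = -0.80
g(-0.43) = 0.17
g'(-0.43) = -0.29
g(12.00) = 0.23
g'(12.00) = -0.56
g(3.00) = -0.10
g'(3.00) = 0.03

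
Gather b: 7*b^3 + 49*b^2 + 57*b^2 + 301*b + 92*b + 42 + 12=7*b^3 + 106*b^2 + 393*b + 54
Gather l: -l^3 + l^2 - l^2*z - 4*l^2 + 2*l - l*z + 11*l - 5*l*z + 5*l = -l^3 + l^2*(-z - 3) + l*(18 - 6*z)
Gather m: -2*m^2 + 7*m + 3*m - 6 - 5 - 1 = -2*m^2 + 10*m - 12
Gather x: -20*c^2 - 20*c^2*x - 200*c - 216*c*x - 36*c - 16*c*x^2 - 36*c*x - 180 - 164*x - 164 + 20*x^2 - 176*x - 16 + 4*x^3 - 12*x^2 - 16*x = -20*c^2 - 236*c + 4*x^3 + x^2*(8 - 16*c) + x*(-20*c^2 - 252*c - 356) - 360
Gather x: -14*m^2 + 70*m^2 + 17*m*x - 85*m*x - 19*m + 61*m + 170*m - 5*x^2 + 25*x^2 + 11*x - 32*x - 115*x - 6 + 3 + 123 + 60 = 56*m^2 + 212*m + 20*x^2 + x*(-68*m - 136) + 180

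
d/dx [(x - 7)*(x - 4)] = 2*x - 11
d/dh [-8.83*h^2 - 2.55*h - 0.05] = -17.66*h - 2.55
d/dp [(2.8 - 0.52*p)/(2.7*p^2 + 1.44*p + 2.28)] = (1.404*p^2 - 15.12*p - 5.2176)/(7.29*p^4 + 7.776*p^3 + 14.3856*p^2 + 6.5664*p + 5.1984)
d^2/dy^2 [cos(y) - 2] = -cos(y)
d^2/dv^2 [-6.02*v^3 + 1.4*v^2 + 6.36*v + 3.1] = 2.8 - 36.12*v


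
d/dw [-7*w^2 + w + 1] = 1 - 14*w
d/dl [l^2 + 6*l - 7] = 2*l + 6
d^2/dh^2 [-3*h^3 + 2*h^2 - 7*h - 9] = 4 - 18*h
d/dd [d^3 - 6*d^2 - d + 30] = 3*d^2 - 12*d - 1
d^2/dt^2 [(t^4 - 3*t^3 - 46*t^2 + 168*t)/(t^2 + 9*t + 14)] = 2*(t^3 + 6*t^2 + 12*t - 88)/(t^3 + 6*t^2 + 12*t + 8)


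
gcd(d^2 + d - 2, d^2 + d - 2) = d^2 + d - 2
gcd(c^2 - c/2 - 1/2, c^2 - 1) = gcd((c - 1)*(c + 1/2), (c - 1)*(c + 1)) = c - 1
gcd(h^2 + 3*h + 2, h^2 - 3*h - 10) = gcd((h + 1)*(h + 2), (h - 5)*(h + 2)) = h + 2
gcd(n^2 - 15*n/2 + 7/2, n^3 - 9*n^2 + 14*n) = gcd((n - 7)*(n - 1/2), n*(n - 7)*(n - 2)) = n - 7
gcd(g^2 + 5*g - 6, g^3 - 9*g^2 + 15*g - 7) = g - 1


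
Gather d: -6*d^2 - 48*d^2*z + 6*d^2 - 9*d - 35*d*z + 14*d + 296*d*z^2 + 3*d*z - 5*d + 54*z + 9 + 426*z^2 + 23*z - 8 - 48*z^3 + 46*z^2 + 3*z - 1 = -48*d^2*z + d*(296*z^2 - 32*z) - 48*z^3 + 472*z^2 + 80*z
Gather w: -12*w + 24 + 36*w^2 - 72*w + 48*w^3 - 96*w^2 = 48*w^3 - 60*w^2 - 84*w + 24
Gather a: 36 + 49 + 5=90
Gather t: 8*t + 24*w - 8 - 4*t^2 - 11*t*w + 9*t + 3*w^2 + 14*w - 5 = -4*t^2 + t*(17 - 11*w) + 3*w^2 + 38*w - 13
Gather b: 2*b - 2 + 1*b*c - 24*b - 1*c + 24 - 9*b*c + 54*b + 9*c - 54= b*(32 - 8*c) + 8*c - 32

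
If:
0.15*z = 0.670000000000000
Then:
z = 4.47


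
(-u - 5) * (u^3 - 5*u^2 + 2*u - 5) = -u^4 + 23*u^2 - 5*u + 25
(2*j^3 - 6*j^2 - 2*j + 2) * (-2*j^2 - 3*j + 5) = -4*j^5 + 6*j^4 + 32*j^3 - 28*j^2 - 16*j + 10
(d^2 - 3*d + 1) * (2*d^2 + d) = 2*d^4 - 5*d^3 - d^2 + d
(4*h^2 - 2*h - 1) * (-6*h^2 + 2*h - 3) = -24*h^4 + 20*h^3 - 10*h^2 + 4*h + 3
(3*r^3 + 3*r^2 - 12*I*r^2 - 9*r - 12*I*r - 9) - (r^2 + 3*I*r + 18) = 3*r^3 + 2*r^2 - 12*I*r^2 - 9*r - 15*I*r - 27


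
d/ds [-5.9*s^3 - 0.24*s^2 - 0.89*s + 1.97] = -17.7*s^2 - 0.48*s - 0.89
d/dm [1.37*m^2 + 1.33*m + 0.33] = 2.74*m + 1.33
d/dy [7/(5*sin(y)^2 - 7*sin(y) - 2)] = 7*(7 - 10*sin(y))*cos(y)/(-5*sin(y)^2 + 7*sin(y) + 2)^2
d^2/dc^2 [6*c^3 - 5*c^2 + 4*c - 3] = 36*c - 10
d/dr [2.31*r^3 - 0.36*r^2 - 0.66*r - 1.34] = 6.93*r^2 - 0.72*r - 0.66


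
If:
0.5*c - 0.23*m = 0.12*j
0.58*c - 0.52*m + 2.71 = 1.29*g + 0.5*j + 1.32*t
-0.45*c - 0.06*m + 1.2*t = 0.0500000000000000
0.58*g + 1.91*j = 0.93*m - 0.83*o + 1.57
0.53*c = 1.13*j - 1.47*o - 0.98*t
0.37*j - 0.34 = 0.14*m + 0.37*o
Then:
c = 2.84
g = -1.03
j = 3.13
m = 4.54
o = 0.49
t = 1.33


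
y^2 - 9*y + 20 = (y - 5)*(y - 4)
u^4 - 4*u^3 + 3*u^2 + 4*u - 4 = (u - 2)^2*(u - 1)*(u + 1)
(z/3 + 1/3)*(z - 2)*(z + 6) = z^3/3 + 5*z^2/3 - 8*z/3 - 4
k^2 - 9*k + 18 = (k - 6)*(k - 3)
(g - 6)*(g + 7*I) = g^2 - 6*g + 7*I*g - 42*I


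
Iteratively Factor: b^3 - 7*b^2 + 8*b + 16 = (b - 4)*(b^2 - 3*b - 4) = (b - 4)^2*(b + 1)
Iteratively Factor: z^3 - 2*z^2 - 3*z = (z + 1)*(z^2 - 3*z) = z*(z + 1)*(z - 3)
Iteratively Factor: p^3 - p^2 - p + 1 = (p - 1)*(p^2 - 1) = (p - 1)*(p + 1)*(p - 1)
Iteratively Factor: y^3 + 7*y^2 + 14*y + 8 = (y + 2)*(y^2 + 5*y + 4) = (y + 2)*(y + 4)*(y + 1)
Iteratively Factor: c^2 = (c)*(c)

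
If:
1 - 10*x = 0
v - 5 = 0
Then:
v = 5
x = 1/10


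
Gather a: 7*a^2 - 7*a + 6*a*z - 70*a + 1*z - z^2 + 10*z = 7*a^2 + a*(6*z - 77) - z^2 + 11*z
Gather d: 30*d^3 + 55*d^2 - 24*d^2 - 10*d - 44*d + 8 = 30*d^3 + 31*d^2 - 54*d + 8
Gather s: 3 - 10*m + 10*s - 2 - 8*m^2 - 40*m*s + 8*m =-8*m^2 - 2*m + s*(10 - 40*m) + 1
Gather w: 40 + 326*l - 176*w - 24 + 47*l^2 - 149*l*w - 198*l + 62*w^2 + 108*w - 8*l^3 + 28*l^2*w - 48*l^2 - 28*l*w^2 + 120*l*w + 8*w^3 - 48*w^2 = -8*l^3 - l^2 + 128*l + 8*w^3 + w^2*(14 - 28*l) + w*(28*l^2 - 29*l - 68) + 16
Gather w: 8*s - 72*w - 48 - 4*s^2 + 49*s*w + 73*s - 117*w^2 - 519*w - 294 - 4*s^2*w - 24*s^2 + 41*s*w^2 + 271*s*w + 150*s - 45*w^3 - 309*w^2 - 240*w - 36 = -28*s^2 + 231*s - 45*w^3 + w^2*(41*s - 426) + w*(-4*s^2 + 320*s - 831) - 378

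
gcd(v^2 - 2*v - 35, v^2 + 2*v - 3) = 1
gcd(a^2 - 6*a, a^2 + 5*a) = a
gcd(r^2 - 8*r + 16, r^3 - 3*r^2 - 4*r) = r - 4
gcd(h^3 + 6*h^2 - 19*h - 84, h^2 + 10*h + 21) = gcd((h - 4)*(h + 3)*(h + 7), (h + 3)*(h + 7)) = h^2 + 10*h + 21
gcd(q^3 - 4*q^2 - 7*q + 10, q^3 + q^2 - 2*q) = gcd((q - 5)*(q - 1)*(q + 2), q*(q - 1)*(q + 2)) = q^2 + q - 2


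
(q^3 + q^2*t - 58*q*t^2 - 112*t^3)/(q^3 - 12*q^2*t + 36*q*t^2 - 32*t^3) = (q^2 + 9*q*t + 14*t^2)/(q^2 - 4*q*t + 4*t^2)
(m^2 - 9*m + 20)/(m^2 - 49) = (m^2 - 9*m + 20)/(m^2 - 49)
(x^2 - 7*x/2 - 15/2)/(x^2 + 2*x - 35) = (x + 3/2)/(x + 7)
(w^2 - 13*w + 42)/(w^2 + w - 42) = (w - 7)/(w + 7)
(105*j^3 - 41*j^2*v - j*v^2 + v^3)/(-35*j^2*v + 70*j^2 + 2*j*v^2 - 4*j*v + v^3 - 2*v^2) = (-3*j + v)/(v - 2)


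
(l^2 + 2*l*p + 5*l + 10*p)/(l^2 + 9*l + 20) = (l + 2*p)/(l + 4)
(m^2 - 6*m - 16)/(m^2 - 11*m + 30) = (m^2 - 6*m - 16)/(m^2 - 11*m + 30)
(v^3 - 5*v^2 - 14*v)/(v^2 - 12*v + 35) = v*(v + 2)/(v - 5)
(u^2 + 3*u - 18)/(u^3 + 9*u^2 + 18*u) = (u - 3)/(u*(u + 3))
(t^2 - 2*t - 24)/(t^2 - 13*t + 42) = (t + 4)/(t - 7)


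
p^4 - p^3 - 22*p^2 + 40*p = p*(p - 4)*(p - 2)*(p + 5)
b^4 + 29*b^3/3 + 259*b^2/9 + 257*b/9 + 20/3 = (b + 1/3)*(b + 4/3)*(b + 3)*(b + 5)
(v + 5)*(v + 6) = v^2 + 11*v + 30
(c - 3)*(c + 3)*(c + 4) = c^3 + 4*c^2 - 9*c - 36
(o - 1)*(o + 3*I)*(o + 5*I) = o^3 - o^2 + 8*I*o^2 - 15*o - 8*I*o + 15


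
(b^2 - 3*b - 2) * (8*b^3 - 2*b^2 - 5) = 8*b^5 - 26*b^4 - 10*b^3 - b^2 + 15*b + 10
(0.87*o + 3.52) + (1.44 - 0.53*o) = 0.34*o + 4.96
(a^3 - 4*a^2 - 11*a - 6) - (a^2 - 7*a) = a^3 - 5*a^2 - 4*a - 6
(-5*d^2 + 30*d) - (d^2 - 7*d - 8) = -6*d^2 + 37*d + 8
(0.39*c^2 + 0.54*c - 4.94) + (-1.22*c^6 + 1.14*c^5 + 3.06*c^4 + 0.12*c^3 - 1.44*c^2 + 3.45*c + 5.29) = -1.22*c^6 + 1.14*c^5 + 3.06*c^4 + 0.12*c^3 - 1.05*c^2 + 3.99*c + 0.35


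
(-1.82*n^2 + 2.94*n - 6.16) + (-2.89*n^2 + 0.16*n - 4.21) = -4.71*n^2 + 3.1*n - 10.37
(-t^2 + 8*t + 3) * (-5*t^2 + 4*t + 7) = 5*t^4 - 44*t^3 + 10*t^2 + 68*t + 21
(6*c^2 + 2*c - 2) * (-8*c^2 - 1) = -48*c^4 - 16*c^3 + 10*c^2 - 2*c + 2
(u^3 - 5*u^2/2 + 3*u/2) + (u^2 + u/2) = u^3 - 3*u^2/2 + 2*u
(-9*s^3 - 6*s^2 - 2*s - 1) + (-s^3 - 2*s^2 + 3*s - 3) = -10*s^3 - 8*s^2 + s - 4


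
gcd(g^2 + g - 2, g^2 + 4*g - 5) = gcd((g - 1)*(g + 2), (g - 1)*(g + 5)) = g - 1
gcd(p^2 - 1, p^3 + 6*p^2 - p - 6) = p^2 - 1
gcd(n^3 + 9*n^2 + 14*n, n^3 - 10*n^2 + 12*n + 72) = n + 2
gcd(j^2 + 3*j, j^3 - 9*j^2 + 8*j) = j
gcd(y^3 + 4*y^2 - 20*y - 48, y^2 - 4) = y + 2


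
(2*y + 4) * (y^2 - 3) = 2*y^3 + 4*y^2 - 6*y - 12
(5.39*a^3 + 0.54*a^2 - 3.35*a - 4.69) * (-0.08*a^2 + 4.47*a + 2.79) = -0.4312*a^5 + 24.0501*a^4 + 17.7199*a^3 - 13.0927*a^2 - 30.3108*a - 13.0851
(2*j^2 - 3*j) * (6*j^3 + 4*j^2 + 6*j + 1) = 12*j^5 - 10*j^4 - 16*j^2 - 3*j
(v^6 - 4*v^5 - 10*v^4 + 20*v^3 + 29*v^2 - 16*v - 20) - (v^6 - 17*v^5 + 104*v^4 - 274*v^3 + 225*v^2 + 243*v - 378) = 13*v^5 - 114*v^4 + 294*v^3 - 196*v^2 - 259*v + 358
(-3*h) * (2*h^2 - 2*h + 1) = -6*h^3 + 6*h^2 - 3*h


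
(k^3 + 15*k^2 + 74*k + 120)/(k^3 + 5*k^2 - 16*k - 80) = (k + 6)/(k - 4)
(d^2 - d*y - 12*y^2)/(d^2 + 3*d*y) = (d - 4*y)/d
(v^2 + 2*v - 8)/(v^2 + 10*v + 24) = (v - 2)/(v + 6)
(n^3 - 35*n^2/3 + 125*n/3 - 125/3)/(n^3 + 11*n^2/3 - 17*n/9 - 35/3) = 3*(n^2 - 10*n + 25)/(3*n^2 + 16*n + 21)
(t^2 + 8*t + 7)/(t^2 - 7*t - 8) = (t + 7)/(t - 8)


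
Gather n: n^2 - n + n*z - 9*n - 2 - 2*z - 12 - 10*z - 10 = n^2 + n*(z - 10) - 12*z - 24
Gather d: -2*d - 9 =-2*d - 9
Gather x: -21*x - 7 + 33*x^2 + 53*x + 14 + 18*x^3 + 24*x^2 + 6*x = 18*x^3 + 57*x^2 + 38*x + 7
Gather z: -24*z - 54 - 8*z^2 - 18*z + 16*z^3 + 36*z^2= 16*z^3 + 28*z^2 - 42*z - 54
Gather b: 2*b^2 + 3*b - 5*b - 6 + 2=2*b^2 - 2*b - 4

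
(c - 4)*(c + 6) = c^2 + 2*c - 24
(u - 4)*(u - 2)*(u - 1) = u^3 - 7*u^2 + 14*u - 8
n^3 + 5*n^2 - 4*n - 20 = (n - 2)*(n + 2)*(n + 5)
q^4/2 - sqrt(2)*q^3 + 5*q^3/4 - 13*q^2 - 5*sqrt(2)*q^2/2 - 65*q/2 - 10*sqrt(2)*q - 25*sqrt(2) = (q/2 + sqrt(2)/2)*(q + 5/2)*(q - 5*sqrt(2))*(q + 2*sqrt(2))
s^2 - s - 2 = (s - 2)*(s + 1)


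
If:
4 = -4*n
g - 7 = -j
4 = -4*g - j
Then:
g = -11/3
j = 32/3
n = -1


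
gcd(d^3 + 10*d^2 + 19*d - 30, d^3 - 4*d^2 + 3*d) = d - 1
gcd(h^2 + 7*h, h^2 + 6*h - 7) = h + 7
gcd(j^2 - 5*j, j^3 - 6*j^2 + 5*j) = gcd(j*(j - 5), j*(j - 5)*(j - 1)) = j^2 - 5*j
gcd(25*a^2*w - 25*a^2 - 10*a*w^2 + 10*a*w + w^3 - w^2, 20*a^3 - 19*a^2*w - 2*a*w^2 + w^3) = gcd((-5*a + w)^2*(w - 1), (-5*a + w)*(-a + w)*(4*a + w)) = -5*a + w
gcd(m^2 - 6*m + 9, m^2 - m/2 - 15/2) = m - 3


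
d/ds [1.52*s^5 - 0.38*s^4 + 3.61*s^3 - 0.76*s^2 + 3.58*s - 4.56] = 7.6*s^4 - 1.52*s^3 + 10.83*s^2 - 1.52*s + 3.58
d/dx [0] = 0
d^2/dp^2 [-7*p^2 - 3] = -14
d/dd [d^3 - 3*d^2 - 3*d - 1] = 3*d^2 - 6*d - 3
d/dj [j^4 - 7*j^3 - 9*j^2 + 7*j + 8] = 4*j^3 - 21*j^2 - 18*j + 7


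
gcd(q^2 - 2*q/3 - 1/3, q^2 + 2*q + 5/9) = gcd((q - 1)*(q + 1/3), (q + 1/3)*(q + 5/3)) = q + 1/3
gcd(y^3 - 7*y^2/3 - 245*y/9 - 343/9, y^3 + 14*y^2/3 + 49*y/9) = y^2 + 14*y/3 + 49/9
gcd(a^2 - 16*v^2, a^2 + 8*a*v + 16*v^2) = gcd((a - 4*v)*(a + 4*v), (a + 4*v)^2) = a + 4*v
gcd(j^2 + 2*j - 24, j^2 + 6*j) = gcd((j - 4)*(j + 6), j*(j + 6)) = j + 6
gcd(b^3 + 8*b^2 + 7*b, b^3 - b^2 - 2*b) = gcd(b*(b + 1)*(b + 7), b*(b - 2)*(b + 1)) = b^2 + b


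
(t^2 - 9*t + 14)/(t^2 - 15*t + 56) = (t - 2)/(t - 8)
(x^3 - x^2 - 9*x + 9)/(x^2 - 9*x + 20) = (x^3 - x^2 - 9*x + 9)/(x^2 - 9*x + 20)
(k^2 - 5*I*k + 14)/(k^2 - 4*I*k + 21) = (k + 2*I)/(k + 3*I)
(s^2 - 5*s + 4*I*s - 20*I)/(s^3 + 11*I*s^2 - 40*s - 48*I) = (s - 5)/(s^2 + 7*I*s - 12)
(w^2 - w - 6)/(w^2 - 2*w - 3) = (w + 2)/(w + 1)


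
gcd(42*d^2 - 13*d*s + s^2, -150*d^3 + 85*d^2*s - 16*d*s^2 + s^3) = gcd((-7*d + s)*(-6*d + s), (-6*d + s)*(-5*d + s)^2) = -6*d + s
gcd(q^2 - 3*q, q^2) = q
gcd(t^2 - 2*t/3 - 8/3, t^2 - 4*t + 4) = t - 2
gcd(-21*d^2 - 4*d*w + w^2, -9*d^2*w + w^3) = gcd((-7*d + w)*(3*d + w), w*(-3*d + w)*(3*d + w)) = 3*d + w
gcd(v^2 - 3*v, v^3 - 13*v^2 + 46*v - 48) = v - 3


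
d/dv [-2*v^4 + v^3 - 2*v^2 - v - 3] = -8*v^3 + 3*v^2 - 4*v - 1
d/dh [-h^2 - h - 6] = -2*h - 1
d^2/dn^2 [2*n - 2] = 0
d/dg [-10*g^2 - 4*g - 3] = -20*g - 4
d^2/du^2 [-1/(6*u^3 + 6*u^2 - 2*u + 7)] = 4*(3*(3*u + 1)*(6*u^3 + 6*u^2 - 2*u + 7) - 2*(9*u^2 + 6*u - 1)^2)/(6*u^3 + 6*u^2 - 2*u + 7)^3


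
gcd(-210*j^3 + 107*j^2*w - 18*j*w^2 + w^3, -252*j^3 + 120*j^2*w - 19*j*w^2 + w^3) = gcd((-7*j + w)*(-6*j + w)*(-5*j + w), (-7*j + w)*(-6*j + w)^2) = 42*j^2 - 13*j*w + w^2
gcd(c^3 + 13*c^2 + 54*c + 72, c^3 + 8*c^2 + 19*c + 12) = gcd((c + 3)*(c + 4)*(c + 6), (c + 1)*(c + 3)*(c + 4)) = c^2 + 7*c + 12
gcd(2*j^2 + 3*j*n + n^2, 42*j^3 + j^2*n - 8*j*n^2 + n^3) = 2*j + n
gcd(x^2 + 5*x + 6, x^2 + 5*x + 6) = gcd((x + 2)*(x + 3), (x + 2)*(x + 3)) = x^2 + 5*x + 6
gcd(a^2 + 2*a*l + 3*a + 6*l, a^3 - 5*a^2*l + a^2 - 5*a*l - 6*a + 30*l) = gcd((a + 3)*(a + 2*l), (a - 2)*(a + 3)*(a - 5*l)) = a + 3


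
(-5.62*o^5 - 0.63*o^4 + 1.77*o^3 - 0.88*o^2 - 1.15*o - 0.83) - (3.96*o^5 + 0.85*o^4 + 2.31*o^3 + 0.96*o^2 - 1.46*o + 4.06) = -9.58*o^5 - 1.48*o^4 - 0.54*o^3 - 1.84*o^2 + 0.31*o - 4.89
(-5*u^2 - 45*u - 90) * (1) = -5*u^2 - 45*u - 90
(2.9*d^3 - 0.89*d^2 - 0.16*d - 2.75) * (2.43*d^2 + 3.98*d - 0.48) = 7.047*d^5 + 9.3793*d^4 - 5.323*d^3 - 6.8921*d^2 - 10.8682*d + 1.32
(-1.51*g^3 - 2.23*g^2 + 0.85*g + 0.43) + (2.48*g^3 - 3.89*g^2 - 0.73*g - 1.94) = 0.97*g^3 - 6.12*g^2 + 0.12*g - 1.51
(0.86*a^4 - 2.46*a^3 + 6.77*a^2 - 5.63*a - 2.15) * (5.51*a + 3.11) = 4.7386*a^5 - 10.88*a^4 + 29.6521*a^3 - 9.9666*a^2 - 29.3558*a - 6.6865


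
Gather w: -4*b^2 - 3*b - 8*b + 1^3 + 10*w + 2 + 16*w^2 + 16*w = -4*b^2 - 11*b + 16*w^2 + 26*w + 3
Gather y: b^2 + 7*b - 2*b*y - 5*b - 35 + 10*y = b^2 + 2*b + y*(10 - 2*b) - 35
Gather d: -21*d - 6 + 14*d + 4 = -7*d - 2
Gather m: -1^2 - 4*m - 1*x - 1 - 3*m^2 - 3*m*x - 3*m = -3*m^2 + m*(-3*x - 7) - x - 2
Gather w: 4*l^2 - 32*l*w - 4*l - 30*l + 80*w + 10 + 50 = 4*l^2 - 34*l + w*(80 - 32*l) + 60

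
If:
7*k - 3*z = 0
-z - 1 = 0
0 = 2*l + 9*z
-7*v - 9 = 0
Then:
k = -3/7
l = 9/2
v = -9/7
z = -1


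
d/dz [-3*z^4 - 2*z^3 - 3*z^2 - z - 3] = -12*z^3 - 6*z^2 - 6*z - 1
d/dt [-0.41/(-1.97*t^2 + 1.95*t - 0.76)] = (0.7995 - 1.6154*t)/(1.97*t^2 - 1.95*t + 0.76)^2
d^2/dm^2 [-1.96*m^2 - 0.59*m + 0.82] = -3.92000000000000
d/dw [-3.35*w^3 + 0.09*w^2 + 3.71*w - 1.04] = -10.05*w^2 + 0.18*w + 3.71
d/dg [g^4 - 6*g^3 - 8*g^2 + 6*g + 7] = 4*g^3 - 18*g^2 - 16*g + 6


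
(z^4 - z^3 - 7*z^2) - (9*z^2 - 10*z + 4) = z^4 - z^3 - 16*z^2 + 10*z - 4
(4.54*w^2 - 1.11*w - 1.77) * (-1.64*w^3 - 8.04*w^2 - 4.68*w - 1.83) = -7.4456*w^5 - 34.6812*w^4 - 9.42*w^3 + 11.1174*w^2 + 10.3149*w + 3.2391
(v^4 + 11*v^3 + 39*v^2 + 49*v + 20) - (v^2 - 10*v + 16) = v^4 + 11*v^3 + 38*v^2 + 59*v + 4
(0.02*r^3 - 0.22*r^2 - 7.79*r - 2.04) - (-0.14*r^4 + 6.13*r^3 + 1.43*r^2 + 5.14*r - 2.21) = 0.14*r^4 - 6.11*r^3 - 1.65*r^2 - 12.93*r + 0.17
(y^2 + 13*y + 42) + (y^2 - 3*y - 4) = 2*y^2 + 10*y + 38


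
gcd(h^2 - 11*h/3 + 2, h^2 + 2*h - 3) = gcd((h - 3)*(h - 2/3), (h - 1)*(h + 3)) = 1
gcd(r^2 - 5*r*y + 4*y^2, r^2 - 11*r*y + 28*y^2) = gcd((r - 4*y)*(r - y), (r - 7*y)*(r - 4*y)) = -r + 4*y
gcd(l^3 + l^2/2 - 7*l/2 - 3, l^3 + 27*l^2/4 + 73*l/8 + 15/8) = l + 3/2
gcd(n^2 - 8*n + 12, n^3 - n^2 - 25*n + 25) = 1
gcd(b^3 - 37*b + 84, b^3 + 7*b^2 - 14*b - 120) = b - 4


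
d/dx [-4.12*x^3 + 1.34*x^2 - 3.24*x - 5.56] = -12.36*x^2 + 2.68*x - 3.24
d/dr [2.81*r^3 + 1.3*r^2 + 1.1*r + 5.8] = 8.43*r^2 + 2.6*r + 1.1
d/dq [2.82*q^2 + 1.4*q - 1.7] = 5.64*q + 1.4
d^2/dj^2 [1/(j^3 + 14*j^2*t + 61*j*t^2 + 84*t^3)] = 2*(-(3*j + 14*t)*(j^3 + 14*j^2*t + 61*j*t^2 + 84*t^3) + (3*j^2 + 28*j*t + 61*t^2)^2)/(j^3 + 14*j^2*t + 61*j*t^2 + 84*t^3)^3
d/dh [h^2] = 2*h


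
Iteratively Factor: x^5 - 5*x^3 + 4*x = (x - 1)*(x^4 + x^3 - 4*x^2 - 4*x) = x*(x - 1)*(x^3 + x^2 - 4*x - 4) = x*(x - 1)*(x + 1)*(x^2 - 4) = x*(x - 2)*(x - 1)*(x + 1)*(x + 2)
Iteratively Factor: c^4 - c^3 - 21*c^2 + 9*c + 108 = (c + 3)*(c^3 - 4*c^2 - 9*c + 36) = (c - 4)*(c + 3)*(c^2 - 9) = (c - 4)*(c - 3)*(c + 3)*(c + 3)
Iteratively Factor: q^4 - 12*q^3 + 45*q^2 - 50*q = (q - 5)*(q^3 - 7*q^2 + 10*q) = (q - 5)^2*(q^2 - 2*q) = (q - 5)^2*(q - 2)*(q)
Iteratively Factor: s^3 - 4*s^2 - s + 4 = (s + 1)*(s^2 - 5*s + 4) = (s - 1)*(s + 1)*(s - 4)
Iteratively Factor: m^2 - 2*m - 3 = (m + 1)*(m - 3)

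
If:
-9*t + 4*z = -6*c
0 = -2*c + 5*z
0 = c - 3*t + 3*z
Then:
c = 0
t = 0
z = 0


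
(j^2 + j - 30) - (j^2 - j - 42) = 2*j + 12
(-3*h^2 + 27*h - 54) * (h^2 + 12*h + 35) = -3*h^4 - 9*h^3 + 165*h^2 + 297*h - 1890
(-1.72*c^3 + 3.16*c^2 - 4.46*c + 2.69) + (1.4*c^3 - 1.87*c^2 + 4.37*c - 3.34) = -0.32*c^3 + 1.29*c^2 - 0.0899999999999999*c - 0.65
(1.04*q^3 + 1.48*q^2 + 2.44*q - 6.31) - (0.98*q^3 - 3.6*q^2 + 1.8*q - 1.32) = 0.0600000000000001*q^3 + 5.08*q^2 + 0.64*q - 4.99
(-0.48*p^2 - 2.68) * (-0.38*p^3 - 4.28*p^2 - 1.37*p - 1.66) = 0.1824*p^5 + 2.0544*p^4 + 1.676*p^3 + 12.2672*p^2 + 3.6716*p + 4.4488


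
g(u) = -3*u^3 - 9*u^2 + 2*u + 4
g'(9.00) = -889.00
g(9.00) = -2894.00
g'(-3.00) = -25.00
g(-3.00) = -2.00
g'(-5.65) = -183.60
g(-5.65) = 246.48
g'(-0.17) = 4.80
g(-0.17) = 3.41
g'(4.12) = -224.93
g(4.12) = -350.33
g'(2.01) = -70.54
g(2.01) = -52.70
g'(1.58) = -48.91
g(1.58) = -27.14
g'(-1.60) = 7.76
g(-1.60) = -9.95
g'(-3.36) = -39.13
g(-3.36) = 9.47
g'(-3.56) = -47.98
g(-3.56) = 18.17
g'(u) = -9*u^2 - 18*u + 2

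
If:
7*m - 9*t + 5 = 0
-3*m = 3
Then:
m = -1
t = -2/9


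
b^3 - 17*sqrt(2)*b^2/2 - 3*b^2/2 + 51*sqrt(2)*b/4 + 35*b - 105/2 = (b - 3/2)*(b - 5*sqrt(2))*(b - 7*sqrt(2)/2)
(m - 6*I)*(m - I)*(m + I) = m^3 - 6*I*m^2 + m - 6*I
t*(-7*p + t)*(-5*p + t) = 35*p^2*t - 12*p*t^2 + t^3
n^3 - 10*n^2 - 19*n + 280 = (n - 8)*(n - 7)*(n + 5)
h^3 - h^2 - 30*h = h*(h - 6)*(h + 5)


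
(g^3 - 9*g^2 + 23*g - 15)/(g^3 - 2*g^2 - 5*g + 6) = (g - 5)/(g + 2)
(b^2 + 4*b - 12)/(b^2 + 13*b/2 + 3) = 2*(b - 2)/(2*b + 1)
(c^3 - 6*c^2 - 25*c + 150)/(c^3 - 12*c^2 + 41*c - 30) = (c + 5)/(c - 1)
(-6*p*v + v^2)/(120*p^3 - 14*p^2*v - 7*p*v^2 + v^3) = -v/(20*p^2 + p*v - v^2)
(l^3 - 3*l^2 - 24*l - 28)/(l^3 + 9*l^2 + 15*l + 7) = (l^3 - 3*l^2 - 24*l - 28)/(l^3 + 9*l^2 + 15*l + 7)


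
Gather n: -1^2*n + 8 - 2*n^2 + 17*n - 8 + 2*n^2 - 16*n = 0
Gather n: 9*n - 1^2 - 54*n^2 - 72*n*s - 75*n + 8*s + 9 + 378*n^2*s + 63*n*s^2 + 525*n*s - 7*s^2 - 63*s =n^2*(378*s - 54) + n*(63*s^2 + 453*s - 66) - 7*s^2 - 55*s + 8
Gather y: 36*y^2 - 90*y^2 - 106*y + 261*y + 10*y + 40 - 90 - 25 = -54*y^2 + 165*y - 75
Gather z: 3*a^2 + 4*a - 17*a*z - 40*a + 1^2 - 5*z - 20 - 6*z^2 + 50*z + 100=3*a^2 - 36*a - 6*z^2 + z*(45 - 17*a) + 81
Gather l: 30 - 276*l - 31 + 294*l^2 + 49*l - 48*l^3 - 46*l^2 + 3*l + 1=-48*l^3 + 248*l^2 - 224*l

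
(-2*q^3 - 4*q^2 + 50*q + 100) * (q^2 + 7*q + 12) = -2*q^5 - 18*q^4 - 2*q^3 + 402*q^2 + 1300*q + 1200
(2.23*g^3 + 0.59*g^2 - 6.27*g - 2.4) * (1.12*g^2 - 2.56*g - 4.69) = 2.4976*g^5 - 5.048*g^4 - 18.9915*g^3 + 10.5961*g^2 + 35.5503*g + 11.256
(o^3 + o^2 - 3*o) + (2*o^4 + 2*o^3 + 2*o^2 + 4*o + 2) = 2*o^4 + 3*o^3 + 3*o^2 + o + 2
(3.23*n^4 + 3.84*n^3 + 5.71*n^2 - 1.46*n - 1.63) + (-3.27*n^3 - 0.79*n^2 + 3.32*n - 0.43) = 3.23*n^4 + 0.57*n^3 + 4.92*n^2 + 1.86*n - 2.06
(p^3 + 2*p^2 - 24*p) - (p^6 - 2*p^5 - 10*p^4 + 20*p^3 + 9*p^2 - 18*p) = -p^6 + 2*p^5 + 10*p^4 - 19*p^3 - 7*p^2 - 6*p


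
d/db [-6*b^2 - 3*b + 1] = -12*b - 3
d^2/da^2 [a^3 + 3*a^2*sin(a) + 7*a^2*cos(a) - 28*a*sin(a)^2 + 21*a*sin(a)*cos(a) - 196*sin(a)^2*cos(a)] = -3*a^2*sin(a) - 7*a^2*cos(a) - 28*a*sin(a) - 42*a*sin(2*a) + 12*a*cos(a) - 56*a*cos(2*a) + 6*a + 6*sin(a) - 56*sin(2*a) + 63*cos(a) + 42*cos(2*a) - 441*cos(3*a)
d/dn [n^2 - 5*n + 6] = 2*n - 5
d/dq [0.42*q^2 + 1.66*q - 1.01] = 0.84*q + 1.66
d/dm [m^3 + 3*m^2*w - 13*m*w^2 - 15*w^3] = 3*m^2 + 6*m*w - 13*w^2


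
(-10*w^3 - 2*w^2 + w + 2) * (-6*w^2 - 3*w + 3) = 60*w^5 + 42*w^4 - 30*w^3 - 21*w^2 - 3*w + 6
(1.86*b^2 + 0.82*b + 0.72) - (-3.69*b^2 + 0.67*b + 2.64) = 5.55*b^2 + 0.15*b - 1.92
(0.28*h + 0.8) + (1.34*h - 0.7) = 1.62*h + 0.1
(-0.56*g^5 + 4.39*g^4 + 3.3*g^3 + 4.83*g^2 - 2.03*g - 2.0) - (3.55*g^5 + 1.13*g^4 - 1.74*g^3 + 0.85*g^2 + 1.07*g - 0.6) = -4.11*g^5 + 3.26*g^4 + 5.04*g^3 + 3.98*g^2 - 3.1*g - 1.4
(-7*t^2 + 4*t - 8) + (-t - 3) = -7*t^2 + 3*t - 11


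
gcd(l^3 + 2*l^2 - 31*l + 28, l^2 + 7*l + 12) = 1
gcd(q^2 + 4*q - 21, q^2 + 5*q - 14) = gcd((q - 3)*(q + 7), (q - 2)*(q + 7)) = q + 7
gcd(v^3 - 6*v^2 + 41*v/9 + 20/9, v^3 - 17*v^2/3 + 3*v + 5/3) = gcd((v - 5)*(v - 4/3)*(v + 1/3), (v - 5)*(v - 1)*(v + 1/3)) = v^2 - 14*v/3 - 5/3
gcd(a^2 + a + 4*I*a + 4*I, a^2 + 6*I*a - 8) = a + 4*I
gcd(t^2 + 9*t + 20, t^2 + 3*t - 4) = t + 4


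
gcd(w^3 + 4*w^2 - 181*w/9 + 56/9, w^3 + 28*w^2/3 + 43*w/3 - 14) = w + 7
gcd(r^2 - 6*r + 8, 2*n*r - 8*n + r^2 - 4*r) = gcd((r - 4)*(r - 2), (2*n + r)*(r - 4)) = r - 4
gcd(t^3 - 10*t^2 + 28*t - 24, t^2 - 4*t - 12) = t - 6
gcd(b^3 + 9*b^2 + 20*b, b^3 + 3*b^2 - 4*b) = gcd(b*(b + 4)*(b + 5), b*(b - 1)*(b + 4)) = b^2 + 4*b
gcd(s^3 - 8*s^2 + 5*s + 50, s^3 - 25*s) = s - 5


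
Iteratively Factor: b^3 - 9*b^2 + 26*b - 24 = (b - 4)*(b^2 - 5*b + 6) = (b - 4)*(b - 2)*(b - 3)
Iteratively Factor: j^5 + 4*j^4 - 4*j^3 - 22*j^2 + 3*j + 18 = (j + 3)*(j^4 + j^3 - 7*j^2 - j + 6) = (j + 3)^2*(j^3 - 2*j^2 - j + 2) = (j - 2)*(j + 3)^2*(j^2 - 1) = (j - 2)*(j - 1)*(j + 3)^2*(j + 1)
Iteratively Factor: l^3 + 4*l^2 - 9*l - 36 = (l + 4)*(l^2 - 9) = (l - 3)*(l + 4)*(l + 3)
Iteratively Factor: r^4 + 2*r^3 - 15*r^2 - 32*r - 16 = (r + 1)*(r^3 + r^2 - 16*r - 16) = (r - 4)*(r + 1)*(r^2 + 5*r + 4) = (r - 4)*(r + 1)*(r + 4)*(r + 1)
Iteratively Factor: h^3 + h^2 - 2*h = (h + 2)*(h^2 - h) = (h - 1)*(h + 2)*(h)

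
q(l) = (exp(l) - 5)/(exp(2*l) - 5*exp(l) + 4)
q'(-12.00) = 0.00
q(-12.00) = -1.25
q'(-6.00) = 0.00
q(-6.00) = -1.25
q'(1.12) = 0.21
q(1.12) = 1.00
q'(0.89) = -1.24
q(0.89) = 1.14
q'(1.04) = -0.44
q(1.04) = 1.01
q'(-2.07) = -0.22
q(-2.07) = -1.44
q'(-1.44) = -0.54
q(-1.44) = -1.66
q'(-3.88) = -0.03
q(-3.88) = -1.28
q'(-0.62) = -3.34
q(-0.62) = -2.79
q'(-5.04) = -0.01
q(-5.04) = -1.26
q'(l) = (exp(l) - 5)*(-2*exp(2*l) + 5*exp(l))/(exp(2*l) - 5*exp(l) + 4)^2 + exp(l)/(exp(2*l) - 5*exp(l) + 4) = (-(exp(l) - 5)*(2*exp(l) - 5) + exp(2*l) - 5*exp(l) + 4)*exp(l)/(exp(2*l) - 5*exp(l) + 4)^2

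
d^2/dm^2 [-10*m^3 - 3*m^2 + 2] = -60*m - 6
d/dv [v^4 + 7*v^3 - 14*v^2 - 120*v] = 4*v^3 + 21*v^2 - 28*v - 120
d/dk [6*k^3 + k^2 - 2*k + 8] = 18*k^2 + 2*k - 2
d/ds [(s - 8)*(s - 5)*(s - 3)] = 3*s^2 - 32*s + 79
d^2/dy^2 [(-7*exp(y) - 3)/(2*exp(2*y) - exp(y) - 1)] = (-28*exp(4*y) - 62*exp(3*y) - 66*exp(2*y) - 20*exp(y) - 4)*exp(y)/(8*exp(6*y) - 12*exp(5*y) - 6*exp(4*y) + 11*exp(3*y) + 3*exp(2*y) - 3*exp(y) - 1)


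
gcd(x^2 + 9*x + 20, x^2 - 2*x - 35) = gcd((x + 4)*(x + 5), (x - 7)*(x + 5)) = x + 5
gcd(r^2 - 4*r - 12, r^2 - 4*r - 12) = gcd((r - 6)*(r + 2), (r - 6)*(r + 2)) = r^2 - 4*r - 12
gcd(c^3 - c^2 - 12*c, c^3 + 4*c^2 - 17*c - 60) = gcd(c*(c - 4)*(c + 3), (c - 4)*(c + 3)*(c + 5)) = c^2 - c - 12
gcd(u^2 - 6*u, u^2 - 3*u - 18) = u - 6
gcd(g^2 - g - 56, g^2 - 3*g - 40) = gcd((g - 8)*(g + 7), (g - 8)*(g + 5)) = g - 8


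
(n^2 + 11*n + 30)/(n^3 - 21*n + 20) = (n + 6)/(n^2 - 5*n + 4)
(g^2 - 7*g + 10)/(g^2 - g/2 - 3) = 2*(g - 5)/(2*g + 3)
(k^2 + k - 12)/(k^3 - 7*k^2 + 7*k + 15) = (k + 4)/(k^2 - 4*k - 5)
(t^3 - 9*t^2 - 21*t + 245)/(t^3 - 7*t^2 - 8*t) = (-t^3 + 9*t^2 + 21*t - 245)/(t*(-t^2 + 7*t + 8))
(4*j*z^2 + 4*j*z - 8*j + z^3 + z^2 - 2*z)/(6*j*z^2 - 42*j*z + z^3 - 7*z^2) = (4*j*z^2 + 4*j*z - 8*j + z^3 + z^2 - 2*z)/(z*(6*j*z - 42*j + z^2 - 7*z))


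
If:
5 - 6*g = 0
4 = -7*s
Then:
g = 5/6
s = -4/7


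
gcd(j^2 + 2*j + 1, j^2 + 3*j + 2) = j + 1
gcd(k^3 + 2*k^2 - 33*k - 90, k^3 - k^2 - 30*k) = k^2 - k - 30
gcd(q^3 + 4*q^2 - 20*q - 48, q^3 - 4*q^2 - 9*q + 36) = q - 4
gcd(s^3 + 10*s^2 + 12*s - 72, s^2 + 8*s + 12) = s + 6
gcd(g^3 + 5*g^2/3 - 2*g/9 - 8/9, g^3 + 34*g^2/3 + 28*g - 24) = g - 2/3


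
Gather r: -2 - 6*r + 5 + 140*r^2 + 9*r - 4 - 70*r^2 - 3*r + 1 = 70*r^2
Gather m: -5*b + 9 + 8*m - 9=-5*b + 8*m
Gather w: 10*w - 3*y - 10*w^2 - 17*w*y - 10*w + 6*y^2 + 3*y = -10*w^2 - 17*w*y + 6*y^2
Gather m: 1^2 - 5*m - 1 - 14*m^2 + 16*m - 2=-14*m^2 + 11*m - 2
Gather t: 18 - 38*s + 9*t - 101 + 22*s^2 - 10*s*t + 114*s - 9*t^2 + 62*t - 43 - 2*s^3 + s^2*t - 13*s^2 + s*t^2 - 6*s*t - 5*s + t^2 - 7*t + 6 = -2*s^3 + 9*s^2 + 71*s + t^2*(s - 8) + t*(s^2 - 16*s + 64) - 120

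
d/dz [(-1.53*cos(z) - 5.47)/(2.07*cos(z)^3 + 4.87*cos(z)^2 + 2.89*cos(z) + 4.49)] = -(6.3342*cos(z)^3 + 41.4198*cos(z)^2 + 53.2778*cos(z) + 8.9386)*sin(z)/(2.07*cos(z)^3 + 4.87*cos(z)^2 + 2.89*cos(z) + 4.49)^2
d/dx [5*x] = 5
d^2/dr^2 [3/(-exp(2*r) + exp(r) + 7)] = 3*(2*(2*exp(r) - 1)^2*exp(r) + (4*exp(r) - 1)*(-exp(2*r) + exp(r) + 7))*exp(r)/(-exp(2*r) + exp(r) + 7)^3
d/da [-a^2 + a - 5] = 1 - 2*a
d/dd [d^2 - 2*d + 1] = 2*d - 2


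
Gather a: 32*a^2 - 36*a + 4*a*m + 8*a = 32*a^2 + a*(4*m - 28)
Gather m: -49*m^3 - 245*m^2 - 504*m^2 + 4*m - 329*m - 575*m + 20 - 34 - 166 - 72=-49*m^3 - 749*m^2 - 900*m - 252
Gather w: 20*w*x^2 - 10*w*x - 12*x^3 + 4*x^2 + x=w*(20*x^2 - 10*x) - 12*x^3 + 4*x^2 + x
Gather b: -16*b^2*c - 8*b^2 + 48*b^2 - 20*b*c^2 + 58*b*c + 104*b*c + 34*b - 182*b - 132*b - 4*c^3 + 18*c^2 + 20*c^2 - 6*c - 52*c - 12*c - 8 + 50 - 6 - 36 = b^2*(40 - 16*c) + b*(-20*c^2 + 162*c - 280) - 4*c^3 + 38*c^2 - 70*c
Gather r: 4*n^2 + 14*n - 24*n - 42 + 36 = 4*n^2 - 10*n - 6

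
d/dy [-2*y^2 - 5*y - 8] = -4*y - 5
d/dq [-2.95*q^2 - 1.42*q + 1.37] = -5.9*q - 1.42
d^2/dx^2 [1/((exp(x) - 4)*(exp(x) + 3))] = (4*exp(3*x) - 3*exp(2*x) + 49*exp(x) - 12)*exp(x)/(exp(6*x) - 3*exp(5*x) - 33*exp(4*x) + 71*exp(3*x) + 396*exp(2*x) - 432*exp(x) - 1728)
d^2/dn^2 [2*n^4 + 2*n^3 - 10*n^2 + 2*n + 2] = 24*n^2 + 12*n - 20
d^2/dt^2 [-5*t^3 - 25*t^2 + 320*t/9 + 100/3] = -30*t - 50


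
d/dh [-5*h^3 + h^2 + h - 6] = -15*h^2 + 2*h + 1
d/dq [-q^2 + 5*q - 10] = 5 - 2*q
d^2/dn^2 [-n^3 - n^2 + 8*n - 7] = -6*n - 2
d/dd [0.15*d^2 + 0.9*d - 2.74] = 0.3*d + 0.9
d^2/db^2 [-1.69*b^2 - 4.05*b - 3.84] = -3.38000000000000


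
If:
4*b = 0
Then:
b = 0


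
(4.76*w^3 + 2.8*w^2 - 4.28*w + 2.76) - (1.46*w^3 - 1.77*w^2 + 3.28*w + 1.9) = 3.3*w^3 + 4.57*w^2 - 7.56*w + 0.86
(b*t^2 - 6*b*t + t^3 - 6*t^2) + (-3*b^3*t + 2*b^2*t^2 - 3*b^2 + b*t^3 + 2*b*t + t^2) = -3*b^3*t + 2*b^2*t^2 - 3*b^2 + b*t^3 + b*t^2 - 4*b*t + t^3 - 5*t^2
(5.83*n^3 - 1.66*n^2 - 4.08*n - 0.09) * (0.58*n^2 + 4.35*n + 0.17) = 3.3814*n^5 + 24.3977*n^4 - 8.5963*n^3 - 18.0824*n^2 - 1.0851*n - 0.0153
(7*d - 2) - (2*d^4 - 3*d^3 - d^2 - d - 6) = -2*d^4 + 3*d^3 + d^2 + 8*d + 4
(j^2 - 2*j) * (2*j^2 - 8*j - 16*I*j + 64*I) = 2*j^4 - 12*j^3 - 16*I*j^3 + 16*j^2 + 96*I*j^2 - 128*I*j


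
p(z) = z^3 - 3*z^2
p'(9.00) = 189.00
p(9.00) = 486.00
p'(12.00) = 360.00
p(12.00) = 1296.00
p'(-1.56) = 16.66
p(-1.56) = -11.10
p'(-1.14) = 10.74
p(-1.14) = -5.38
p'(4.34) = 30.47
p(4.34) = 25.24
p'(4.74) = 38.96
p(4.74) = 39.09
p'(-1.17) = 11.13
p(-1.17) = -5.71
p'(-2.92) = 43.10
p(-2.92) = -50.48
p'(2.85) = 7.27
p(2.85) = -1.22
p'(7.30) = 116.07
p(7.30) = 229.15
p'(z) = 3*z^2 - 6*z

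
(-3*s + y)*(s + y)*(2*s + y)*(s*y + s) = -6*s^4*y - 6*s^4 - 7*s^3*y^2 - 7*s^3*y + s*y^4 + s*y^3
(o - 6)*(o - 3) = o^2 - 9*o + 18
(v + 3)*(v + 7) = v^2 + 10*v + 21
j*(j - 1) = j^2 - j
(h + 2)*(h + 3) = h^2 + 5*h + 6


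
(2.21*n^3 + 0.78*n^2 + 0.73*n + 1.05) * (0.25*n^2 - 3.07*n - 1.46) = 0.5525*n^5 - 6.5897*n^4 - 5.4387*n^3 - 3.1174*n^2 - 4.2893*n - 1.533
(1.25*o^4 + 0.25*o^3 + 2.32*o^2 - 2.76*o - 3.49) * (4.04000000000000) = 5.05*o^4 + 1.01*o^3 + 9.3728*o^2 - 11.1504*o - 14.0996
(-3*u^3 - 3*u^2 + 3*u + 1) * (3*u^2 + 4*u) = -9*u^5 - 21*u^4 - 3*u^3 + 15*u^2 + 4*u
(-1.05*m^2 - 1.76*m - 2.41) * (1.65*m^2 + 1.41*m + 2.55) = -1.7325*m^4 - 4.3845*m^3 - 9.1356*m^2 - 7.8861*m - 6.1455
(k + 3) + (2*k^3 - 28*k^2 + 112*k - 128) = 2*k^3 - 28*k^2 + 113*k - 125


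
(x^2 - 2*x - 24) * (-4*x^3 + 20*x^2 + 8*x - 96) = -4*x^5 + 28*x^4 + 64*x^3 - 592*x^2 + 2304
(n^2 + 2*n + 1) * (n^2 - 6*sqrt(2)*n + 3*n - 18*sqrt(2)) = n^4 - 6*sqrt(2)*n^3 + 5*n^3 - 30*sqrt(2)*n^2 + 7*n^2 - 42*sqrt(2)*n + 3*n - 18*sqrt(2)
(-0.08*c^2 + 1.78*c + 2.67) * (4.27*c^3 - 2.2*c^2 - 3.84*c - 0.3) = -0.3416*c^5 + 7.7766*c^4 + 7.7921*c^3 - 12.6852*c^2 - 10.7868*c - 0.801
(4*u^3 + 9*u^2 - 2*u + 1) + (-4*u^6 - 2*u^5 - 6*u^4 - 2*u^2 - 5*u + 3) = -4*u^6 - 2*u^5 - 6*u^4 + 4*u^3 + 7*u^2 - 7*u + 4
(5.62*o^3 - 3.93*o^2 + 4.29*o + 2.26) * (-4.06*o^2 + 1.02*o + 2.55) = -22.8172*o^5 + 21.6882*o^4 - 7.095*o^3 - 14.8213*o^2 + 13.2447*o + 5.763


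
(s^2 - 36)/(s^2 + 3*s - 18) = (s - 6)/(s - 3)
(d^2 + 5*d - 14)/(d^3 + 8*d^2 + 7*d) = (d - 2)/(d*(d + 1))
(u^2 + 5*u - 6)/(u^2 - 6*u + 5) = (u + 6)/(u - 5)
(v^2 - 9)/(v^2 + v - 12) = (v + 3)/(v + 4)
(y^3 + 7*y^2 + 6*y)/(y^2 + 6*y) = y + 1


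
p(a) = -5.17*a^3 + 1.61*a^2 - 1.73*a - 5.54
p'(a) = -15.51*a^2 + 3.22*a - 1.73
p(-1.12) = 5.68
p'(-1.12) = -24.79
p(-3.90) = 332.37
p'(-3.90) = -250.20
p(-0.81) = -0.33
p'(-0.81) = -14.51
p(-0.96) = 2.18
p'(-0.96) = -19.12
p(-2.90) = 139.11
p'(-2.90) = -141.51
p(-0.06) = -5.43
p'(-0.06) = -1.98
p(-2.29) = 68.95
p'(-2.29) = -90.44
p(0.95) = -10.16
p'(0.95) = -12.67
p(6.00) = -1074.68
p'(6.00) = -540.77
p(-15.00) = 17831.41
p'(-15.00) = -3539.78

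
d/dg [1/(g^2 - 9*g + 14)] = (9 - 2*g)/(g^2 - 9*g + 14)^2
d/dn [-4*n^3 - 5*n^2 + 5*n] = -12*n^2 - 10*n + 5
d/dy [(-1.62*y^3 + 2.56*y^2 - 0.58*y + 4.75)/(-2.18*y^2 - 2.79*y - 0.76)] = (3.5316*y^4 + 9.0396*y^3 - 4.7132*y^2 + 16.8188*y + 13.6933)/(4.7524*y^4 + 12.1644*y^3 + 11.0977*y^2 + 4.2408*y + 0.5776)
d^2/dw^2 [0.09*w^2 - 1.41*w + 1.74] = 0.180000000000000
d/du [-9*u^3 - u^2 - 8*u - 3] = -27*u^2 - 2*u - 8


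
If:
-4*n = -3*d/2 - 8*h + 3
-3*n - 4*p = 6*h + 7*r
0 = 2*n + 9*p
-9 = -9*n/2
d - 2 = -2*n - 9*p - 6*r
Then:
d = 1066/165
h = 9/55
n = 2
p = -4/9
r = -368/495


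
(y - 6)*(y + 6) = y^2 - 36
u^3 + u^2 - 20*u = u*(u - 4)*(u + 5)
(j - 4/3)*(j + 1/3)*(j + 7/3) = j^3 + 4*j^2/3 - 25*j/9 - 28/27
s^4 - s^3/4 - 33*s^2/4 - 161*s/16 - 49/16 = (s - 7/2)*(s + 1/2)*(s + 1)*(s + 7/4)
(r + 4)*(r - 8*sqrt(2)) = r^2 - 8*sqrt(2)*r + 4*r - 32*sqrt(2)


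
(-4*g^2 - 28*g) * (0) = 0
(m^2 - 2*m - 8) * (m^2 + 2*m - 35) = m^4 - 47*m^2 + 54*m + 280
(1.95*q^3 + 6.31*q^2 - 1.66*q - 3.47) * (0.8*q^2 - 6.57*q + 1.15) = 1.56*q^5 - 7.7635*q^4 - 40.5422*q^3 + 15.3867*q^2 + 20.8889*q - 3.9905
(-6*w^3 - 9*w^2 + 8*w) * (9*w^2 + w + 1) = -54*w^5 - 87*w^4 + 57*w^3 - w^2 + 8*w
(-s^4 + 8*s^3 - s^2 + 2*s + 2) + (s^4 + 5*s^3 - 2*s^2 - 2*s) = 13*s^3 - 3*s^2 + 2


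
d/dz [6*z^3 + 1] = 18*z^2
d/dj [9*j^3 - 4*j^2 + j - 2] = 27*j^2 - 8*j + 1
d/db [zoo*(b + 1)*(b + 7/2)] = zoo*(b + 1)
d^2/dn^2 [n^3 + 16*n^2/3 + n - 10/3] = 6*n + 32/3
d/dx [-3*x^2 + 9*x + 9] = 9 - 6*x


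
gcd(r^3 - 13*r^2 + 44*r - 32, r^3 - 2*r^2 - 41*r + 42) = r - 1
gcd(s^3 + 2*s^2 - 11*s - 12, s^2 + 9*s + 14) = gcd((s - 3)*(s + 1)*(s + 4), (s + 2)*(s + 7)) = 1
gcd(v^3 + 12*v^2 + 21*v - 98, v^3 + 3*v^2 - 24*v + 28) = v^2 + 5*v - 14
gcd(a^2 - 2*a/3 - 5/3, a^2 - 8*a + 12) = 1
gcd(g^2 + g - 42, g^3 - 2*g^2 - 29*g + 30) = g - 6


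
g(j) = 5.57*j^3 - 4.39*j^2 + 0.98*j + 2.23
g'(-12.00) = 2512.58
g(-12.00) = -10266.65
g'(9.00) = 1275.47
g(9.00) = 3715.99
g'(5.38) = 437.40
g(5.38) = 747.80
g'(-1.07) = 29.51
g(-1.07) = -10.67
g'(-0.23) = 3.88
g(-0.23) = 1.70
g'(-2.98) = 175.54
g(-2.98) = -187.08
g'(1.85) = 41.93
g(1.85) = 24.29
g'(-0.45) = 8.31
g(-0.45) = 0.39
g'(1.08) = 10.99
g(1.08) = 5.18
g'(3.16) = 140.09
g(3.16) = 137.25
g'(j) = 16.71*j^2 - 8.78*j + 0.98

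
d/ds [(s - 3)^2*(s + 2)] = (s - 3)*(3*s + 1)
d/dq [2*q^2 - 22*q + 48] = 4*q - 22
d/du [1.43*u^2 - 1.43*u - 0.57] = 2.86*u - 1.43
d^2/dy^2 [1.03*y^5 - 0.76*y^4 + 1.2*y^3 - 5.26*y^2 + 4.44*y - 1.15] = 20.6*y^3 - 9.12*y^2 + 7.2*y - 10.52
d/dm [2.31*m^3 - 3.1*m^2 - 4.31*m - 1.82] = 6.93*m^2 - 6.2*m - 4.31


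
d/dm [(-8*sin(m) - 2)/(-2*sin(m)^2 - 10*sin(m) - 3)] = 4*(-sin(2*m) + cos(3*m))/(10*sin(m) - cos(2*m) + 4)^2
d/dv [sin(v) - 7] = cos(v)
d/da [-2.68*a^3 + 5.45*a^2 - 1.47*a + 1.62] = -8.04*a^2 + 10.9*a - 1.47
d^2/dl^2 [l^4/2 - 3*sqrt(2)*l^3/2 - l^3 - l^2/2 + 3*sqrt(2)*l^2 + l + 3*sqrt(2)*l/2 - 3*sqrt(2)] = 6*l^2 - 9*sqrt(2)*l - 6*l - 1 + 6*sqrt(2)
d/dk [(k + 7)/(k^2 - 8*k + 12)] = (k^2 - 8*k - 2*(k - 4)*(k + 7) + 12)/(k^2 - 8*k + 12)^2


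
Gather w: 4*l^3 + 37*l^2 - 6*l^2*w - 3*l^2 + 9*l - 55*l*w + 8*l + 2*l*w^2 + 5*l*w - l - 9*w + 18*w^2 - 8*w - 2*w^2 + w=4*l^3 + 34*l^2 + 16*l + w^2*(2*l + 16) + w*(-6*l^2 - 50*l - 16)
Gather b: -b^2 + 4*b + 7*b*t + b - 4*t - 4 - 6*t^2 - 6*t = -b^2 + b*(7*t + 5) - 6*t^2 - 10*t - 4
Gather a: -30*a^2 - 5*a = -30*a^2 - 5*a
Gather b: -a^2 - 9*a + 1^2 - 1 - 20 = -a^2 - 9*a - 20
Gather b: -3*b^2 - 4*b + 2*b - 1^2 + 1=-3*b^2 - 2*b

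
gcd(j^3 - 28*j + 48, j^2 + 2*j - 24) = j^2 + 2*j - 24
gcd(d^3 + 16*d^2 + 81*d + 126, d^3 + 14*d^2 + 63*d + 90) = d^2 + 9*d + 18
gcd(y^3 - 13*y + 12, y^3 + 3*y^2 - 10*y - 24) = y^2 + y - 12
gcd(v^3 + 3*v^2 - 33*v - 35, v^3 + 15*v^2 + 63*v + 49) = v^2 + 8*v + 7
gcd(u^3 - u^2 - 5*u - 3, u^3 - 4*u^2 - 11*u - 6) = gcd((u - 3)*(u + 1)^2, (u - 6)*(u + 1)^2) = u^2 + 2*u + 1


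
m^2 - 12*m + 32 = (m - 8)*(m - 4)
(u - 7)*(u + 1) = u^2 - 6*u - 7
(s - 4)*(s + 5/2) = s^2 - 3*s/2 - 10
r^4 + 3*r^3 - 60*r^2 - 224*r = r*(r - 8)*(r + 4)*(r + 7)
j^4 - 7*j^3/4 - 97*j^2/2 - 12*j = j*(j - 8)*(j + 1/4)*(j + 6)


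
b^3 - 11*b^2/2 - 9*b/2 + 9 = (b - 6)*(b - 1)*(b + 3/2)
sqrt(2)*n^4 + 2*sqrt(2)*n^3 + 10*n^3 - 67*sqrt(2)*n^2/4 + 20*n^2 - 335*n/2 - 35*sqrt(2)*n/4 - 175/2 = (n - 7/2)*(n + 5)*(n + 5*sqrt(2))*(sqrt(2)*n + sqrt(2)/2)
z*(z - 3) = z^2 - 3*z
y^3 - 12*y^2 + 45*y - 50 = (y - 5)^2*(y - 2)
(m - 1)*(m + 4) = m^2 + 3*m - 4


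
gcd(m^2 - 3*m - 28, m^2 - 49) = m - 7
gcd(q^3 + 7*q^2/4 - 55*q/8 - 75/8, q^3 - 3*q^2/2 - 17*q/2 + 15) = q^2 + q/2 - 15/2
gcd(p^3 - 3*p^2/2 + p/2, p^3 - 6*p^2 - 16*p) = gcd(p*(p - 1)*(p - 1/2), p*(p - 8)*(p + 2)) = p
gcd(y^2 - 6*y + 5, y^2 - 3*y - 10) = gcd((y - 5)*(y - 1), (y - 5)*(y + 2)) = y - 5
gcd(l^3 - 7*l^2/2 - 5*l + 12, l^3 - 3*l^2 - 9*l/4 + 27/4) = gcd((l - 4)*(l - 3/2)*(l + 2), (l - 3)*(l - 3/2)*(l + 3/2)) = l - 3/2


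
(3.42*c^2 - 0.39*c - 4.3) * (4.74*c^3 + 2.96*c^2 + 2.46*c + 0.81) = 16.2108*c^5 + 8.2746*c^4 - 13.1232*c^3 - 10.9172*c^2 - 10.8939*c - 3.483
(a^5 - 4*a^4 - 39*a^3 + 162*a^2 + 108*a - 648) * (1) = a^5 - 4*a^4 - 39*a^3 + 162*a^2 + 108*a - 648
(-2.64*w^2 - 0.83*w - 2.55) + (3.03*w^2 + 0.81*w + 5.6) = 0.39*w^2 - 0.0199999999999999*w + 3.05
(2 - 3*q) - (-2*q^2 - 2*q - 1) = 2*q^2 - q + 3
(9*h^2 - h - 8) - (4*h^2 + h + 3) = 5*h^2 - 2*h - 11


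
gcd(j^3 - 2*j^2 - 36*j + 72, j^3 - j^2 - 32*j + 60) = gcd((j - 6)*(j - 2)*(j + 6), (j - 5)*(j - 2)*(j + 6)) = j^2 + 4*j - 12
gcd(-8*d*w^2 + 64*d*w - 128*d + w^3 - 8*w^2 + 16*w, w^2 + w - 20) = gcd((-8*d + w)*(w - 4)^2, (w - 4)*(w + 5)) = w - 4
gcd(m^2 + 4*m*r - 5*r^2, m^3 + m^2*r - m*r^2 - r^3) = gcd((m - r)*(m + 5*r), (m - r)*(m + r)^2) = -m + r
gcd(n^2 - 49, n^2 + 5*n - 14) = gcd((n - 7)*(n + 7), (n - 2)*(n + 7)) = n + 7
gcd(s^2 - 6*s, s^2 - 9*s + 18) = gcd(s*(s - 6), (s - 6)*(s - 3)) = s - 6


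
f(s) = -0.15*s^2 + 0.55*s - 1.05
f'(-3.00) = 1.45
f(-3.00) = -4.05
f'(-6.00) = 2.35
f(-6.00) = -9.75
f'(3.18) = -0.40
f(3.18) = -0.82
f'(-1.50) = 1.00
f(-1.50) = -2.21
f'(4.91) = -0.92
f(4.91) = -1.97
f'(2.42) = -0.18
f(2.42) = -0.60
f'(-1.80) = 1.09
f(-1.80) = -2.53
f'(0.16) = 0.50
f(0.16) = -0.97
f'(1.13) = 0.21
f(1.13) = -0.62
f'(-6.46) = 2.49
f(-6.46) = -10.86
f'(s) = 0.55 - 0.3*s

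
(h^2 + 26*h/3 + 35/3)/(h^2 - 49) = (h + 5/3)/(h - 7)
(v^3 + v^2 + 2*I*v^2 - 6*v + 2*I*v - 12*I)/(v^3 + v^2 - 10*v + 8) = (v^2 + v*(3 + 2*I) + 6*I)/(v^2 + 3*v - 4)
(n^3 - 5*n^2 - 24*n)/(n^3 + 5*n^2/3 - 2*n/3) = 3*(n^2 - 5*n - 24)/(3*n^2 + 5*n - 2)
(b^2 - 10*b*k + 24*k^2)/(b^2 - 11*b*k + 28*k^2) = (b - 6*k)/(b - 7*k)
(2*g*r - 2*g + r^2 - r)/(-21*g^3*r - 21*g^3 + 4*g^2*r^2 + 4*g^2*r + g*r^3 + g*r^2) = (2*g*r - 2*g + r^2 - r)/(g*(-21*g^2*r - 21*g^2 + 4*g*r^2 + 4*g*r + r^3 + r^2))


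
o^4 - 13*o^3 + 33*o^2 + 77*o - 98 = (o - 7)^2*(o - 1)*(o + 2)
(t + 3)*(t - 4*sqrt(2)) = t^2 - 4*sqrt(2)*t + 3*t - 12*sqrt(2)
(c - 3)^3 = c^3 - 9*c^2 + 27*c - 27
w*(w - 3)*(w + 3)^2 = w^4 + 3*w^3 - 9*w^2 - 27*w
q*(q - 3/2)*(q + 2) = q^3 + q^2/2 - 3*q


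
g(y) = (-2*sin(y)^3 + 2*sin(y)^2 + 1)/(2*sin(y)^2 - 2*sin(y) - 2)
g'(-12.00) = -0.17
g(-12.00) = -0.51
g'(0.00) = 0.50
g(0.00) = -0.50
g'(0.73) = -0.11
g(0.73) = -0.53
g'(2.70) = 0.17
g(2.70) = -0.49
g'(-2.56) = -87.83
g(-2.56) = -6.50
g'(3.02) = -0.14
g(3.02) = -0.46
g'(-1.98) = -1.85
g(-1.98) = 2.78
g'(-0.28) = 3.29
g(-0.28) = -0.92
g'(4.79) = 0.20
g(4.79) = 2.51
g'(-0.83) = 22.86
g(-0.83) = 5.12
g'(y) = (-4*sin(y)*cos(y) + 2*cos(y))*(-2*sin(y)^3 + 2*sin(y)^2 + 1)/(2*sin(y)^2 - 2*sin(y) - 2)^2 + (-6*sin(y)^2*cos(y) + 4*sin(y)*cos(y))/(2*sin(y)^2 - 2*sin(y) - 2) = (-2*sin(y)^4 + 4*sin(y)^3 + 4*sin(y)^2 - 6*sin(y) + 1)*cos(y)/(2*(sin(y)^2 - sin(y) - 1)^2)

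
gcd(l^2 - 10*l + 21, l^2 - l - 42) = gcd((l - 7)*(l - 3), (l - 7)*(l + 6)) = l - 7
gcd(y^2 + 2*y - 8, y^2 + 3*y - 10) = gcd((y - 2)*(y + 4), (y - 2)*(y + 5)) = y - 2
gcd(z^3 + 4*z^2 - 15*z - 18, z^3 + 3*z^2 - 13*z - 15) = z^2 - 2*z - 3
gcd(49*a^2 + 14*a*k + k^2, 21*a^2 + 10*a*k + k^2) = 7*a + k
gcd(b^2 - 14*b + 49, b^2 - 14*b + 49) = b^2 - 14*b + 49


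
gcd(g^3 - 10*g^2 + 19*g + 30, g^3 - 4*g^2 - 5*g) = g^2 - 4*g - 5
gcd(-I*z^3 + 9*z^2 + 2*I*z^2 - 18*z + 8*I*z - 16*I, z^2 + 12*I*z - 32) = z + 8*I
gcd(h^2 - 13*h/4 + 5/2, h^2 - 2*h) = h - 2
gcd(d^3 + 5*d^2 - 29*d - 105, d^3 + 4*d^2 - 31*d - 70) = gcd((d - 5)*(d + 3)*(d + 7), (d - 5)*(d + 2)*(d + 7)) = d^2 + 2*d - 35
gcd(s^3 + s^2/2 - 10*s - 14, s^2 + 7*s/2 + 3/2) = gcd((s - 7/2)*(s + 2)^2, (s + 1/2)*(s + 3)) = 1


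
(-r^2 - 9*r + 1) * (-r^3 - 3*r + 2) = r^5 + 9*r^4 + 2*r^3 + 25*r^2 - 21*r + 2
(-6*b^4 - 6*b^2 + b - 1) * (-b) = 6*b^5 + 6*b^3 - b^2 + b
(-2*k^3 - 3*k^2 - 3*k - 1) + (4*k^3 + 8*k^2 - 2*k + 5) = 2*k^3 + 5*k^2 - 5*k + 4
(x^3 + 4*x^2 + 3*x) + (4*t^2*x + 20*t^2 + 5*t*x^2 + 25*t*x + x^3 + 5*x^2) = 4*t^2*x + 20*t^2 + 5*t*x^2 + 25*t*x + 2*x^3 + 9*x^2 + 3*x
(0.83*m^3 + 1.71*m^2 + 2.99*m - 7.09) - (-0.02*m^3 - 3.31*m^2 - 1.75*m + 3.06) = 0.85*m^3 + 5.02*m^2 + 4.74*m - 10.15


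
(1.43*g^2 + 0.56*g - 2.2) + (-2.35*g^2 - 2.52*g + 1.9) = -0.92*g^2 - 1.96*g - 0.3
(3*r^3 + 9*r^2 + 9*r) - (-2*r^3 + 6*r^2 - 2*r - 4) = 5*r^3 + 3*r^2 + 11*r + 4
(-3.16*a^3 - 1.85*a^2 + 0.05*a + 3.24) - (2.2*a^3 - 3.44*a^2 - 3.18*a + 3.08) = -5.36*a^3 + 1.59*a^2 + 3.23*a + 0.16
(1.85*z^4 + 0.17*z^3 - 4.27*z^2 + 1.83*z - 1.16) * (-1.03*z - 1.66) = -1.9055*z^5 - 3.2461*z^4 + 4.1159*z^3 + 5.2033*z^2 - 1.843*z + 1.9256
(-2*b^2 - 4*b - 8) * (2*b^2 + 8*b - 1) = -4*b^4 - 24*b^3 - 46*b^2 - 60*b + 8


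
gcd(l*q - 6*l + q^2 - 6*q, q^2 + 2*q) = 1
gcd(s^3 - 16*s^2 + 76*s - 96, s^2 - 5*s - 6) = s - 6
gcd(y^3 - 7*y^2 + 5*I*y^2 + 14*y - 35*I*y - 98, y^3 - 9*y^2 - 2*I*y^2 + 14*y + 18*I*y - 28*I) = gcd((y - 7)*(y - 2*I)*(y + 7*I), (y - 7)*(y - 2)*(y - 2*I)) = y^2 + y*(-7 - 2*I) + 14*I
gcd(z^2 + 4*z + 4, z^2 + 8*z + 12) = z + 2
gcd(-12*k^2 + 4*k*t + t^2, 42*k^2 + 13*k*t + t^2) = 6*k + t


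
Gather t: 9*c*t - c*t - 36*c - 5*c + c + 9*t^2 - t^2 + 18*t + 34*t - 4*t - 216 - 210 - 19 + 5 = -40*c + 8*t^2 + t*(8*c + 48) - 440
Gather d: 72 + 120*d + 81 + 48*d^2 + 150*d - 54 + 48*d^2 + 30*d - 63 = 96*d^2 + 300*d + 36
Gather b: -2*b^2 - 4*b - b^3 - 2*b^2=-b^3 - 4*b^2 - 4*b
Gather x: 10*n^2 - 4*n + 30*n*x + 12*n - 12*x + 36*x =10*n^2 + 8*n + x*(30*n + 24)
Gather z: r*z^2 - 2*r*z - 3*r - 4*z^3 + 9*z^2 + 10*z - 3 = -3*r - 4*z^3 + z^2*(r + 9) + z*(10 - 2*r) - 3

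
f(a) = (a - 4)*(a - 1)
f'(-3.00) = -11.00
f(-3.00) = 28.00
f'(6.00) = 7.00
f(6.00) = 10.00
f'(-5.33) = -15.66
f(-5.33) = 59.06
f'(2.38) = -0.24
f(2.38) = -2.24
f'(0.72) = -3.56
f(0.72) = 0.92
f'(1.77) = -1.46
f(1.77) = -1.72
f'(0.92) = -3.16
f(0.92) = 0.25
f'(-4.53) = -14.06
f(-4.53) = 47.17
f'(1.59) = -1.82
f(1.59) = -1.42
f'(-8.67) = -22.34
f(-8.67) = 122.52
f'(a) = 2*a - 5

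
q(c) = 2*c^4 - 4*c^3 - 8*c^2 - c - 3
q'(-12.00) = -15361.00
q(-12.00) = 47241.00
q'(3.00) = 59.00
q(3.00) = -24.00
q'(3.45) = 129.48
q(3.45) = 17.41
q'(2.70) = 25.78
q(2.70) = -36.46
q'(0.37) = -8.16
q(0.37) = -4.63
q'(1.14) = -22.98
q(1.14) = -17.09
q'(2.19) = -9.57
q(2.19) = -39.57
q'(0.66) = -14.49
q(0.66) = -7.92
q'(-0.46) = 3.04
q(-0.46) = -3.75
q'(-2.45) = -151.48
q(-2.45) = 82.31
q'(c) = 8*c^3 - 12*c^2 - 16*c - 1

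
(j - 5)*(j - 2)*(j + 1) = j^3 - 6*j^2 + 3*j + 10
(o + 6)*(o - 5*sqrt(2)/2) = o^2 - 5*sqrt(2)*o/2 + 6*o - 15*sqrt(2)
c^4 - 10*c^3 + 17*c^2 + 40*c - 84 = (c - 7)*(c - 3)*(c - 2)*(c + 2)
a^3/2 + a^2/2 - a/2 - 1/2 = (a/2 + 1/2)*(a - 1)*(a + 1)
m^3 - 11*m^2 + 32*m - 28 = (m - 7)*(m - 2)^2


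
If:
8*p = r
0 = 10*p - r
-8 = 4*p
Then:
No Solution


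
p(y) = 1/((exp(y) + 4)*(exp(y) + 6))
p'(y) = -exp(y)/((exp(y) + 4)*(exp(y) + 6)^2) - exp(y)/((exp(y) + 4)^2*(exp(y) + 6))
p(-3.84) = 0.04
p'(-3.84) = -0.00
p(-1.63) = 0.04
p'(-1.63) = -0.00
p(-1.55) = 0.04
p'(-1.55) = -0.00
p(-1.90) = 0.04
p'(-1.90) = -0.00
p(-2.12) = 0.04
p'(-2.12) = -0.00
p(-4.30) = 0.04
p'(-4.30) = -0.00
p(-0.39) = 0.03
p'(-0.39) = -0.01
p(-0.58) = 0.03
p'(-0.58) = -0.01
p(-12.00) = 0.04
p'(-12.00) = 0.00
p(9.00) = 0.00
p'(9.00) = 0.00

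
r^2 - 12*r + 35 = (r - 7)*(r - 5)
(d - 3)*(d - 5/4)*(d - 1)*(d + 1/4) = d^4 - 5*d^3 + 107*d^2/16 - 7*d/4 - 15/16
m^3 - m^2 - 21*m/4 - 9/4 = (m - 3)*(m + 1/2)*(m + 3/2)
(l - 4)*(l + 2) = l^2 - 2*l - 8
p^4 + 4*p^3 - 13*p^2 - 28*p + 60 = (p - 2)^2*(p + 3)*(p + 5)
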